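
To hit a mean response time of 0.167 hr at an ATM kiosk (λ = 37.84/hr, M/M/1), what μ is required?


W = 1/(μ−λ) ⇒ μ − λ = 1/W = 1/0.167 = 5.9880
μ = λ + 1/W = 37.84 + 5.9880 = 43.8280 per hr

Final: 43.8280 /hr


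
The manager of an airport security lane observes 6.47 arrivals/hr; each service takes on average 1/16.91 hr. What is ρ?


ρ = λ/μ = 6.47/16.91 = 0.3826

Final: 0.3826


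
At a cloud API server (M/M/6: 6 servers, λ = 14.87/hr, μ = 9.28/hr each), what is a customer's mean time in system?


a = 1.6024; ρ = 0.2671; P₀ = 0.201342
Lq = P₀·a^c·ρ/(c!(1−ρ)²) = 0.002353
Wq = Lq/λ = 0.002353/14.87 = 0.0001583 hr
W = Wq + 1/μ = 0.0001583 + 0.10776 = 0.10792 hr

Final: 0.10792 hr


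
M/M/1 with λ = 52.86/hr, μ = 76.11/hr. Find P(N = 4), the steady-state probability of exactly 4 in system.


ρ = 52.86/76.11 = 0.6945
P_n = (1−ρ)·ρ^n = (1 − 0.6945)·0.6945^4 = 0.3055·0.232671 = 0.071076

Final: 0.071076


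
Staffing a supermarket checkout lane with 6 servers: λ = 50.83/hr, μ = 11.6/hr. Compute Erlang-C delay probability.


a = λ/μ = 4.3819; ρ = a/6 = 0.7303
P₀ = 0.010606 (from M/M/c formula)
C(c,a) = [a^c/(c!(1−ρ))]·P₀ = [7079.01321/(720·0.2697)]·0.010606
= 36.45736·0.010606 = 0.386664

Final: 0.386664


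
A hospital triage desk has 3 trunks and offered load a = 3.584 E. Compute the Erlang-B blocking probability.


B(c,a) = (a^c/c!) / Σ_{k=0}^{c} a^k/k!
a^3/3! = 7.672780
Σ terms (k=0..3): 1.00000 + 3.58400 + 6.42253 + 7.67278 = 18.679308
B = 7.672780/18.679308 = 0.410764

Final: 0.410764


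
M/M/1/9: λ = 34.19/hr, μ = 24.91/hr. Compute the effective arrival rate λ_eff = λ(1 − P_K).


ρ = 1.3725; P_K = (1−ρ)ρ^9/(1−ρ^10) = 0.283367
λ_eff = λ(1 − P_K) = 34.19·(1 − 0.283367) = 34.19·0.716633 = 24.5017 /hr

Final: 24.5017 /hr


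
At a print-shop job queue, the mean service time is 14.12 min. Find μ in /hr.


μ = 1/(service time) in consistent units.
1 hour = 60 min, so μ = 60/14.12 = 4.2493 per hour

Final: 4.2493 /hr


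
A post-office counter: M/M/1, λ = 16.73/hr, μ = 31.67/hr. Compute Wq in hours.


ρ = 16.73/31.67 = 0.5283
Wq = ρ/(μ−λ) = 0.5283/(31.67 − 16.73) = 0.5283/14.94 = 0.03536 hr

Final: 0.03536 hr


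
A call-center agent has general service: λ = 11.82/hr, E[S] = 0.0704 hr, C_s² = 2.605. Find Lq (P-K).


ρ = λ·E[S] = 11.82·0.0704 = 0.8321
Lq = ρ²(1+C_s²)/(2(1−ρ)) = 0.6924·(1+2.605)/(2·0.1679)
= 0.6924·3.6050/0.3357 = 7.43494

Final: 7.43494


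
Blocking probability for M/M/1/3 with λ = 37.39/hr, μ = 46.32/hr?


ρ = λ/μ = 37.39/46.32 = 0.8072
P_K = (1−ρ)ρ^K/(1−ρ^(K+1)) = (0.1928·0.525970)/(1 − 0.424568)
= 0.101401/0.575432 = 0.176218

Final: 0.176218


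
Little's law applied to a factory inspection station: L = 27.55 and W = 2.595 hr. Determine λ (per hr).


λ = L/W = 27.55/2.595 = 10.6166 /hr

Final: 10.6166 /hr


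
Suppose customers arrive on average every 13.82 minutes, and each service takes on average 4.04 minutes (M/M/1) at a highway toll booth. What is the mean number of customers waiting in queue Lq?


λ = 60/13.82 = 4.3415 /hr
μ = 60/4.04 = 14.8515 /hr
ρ = λ/μ = 4.3415/14.8515 = 0.2923
Lq = ρ²/(1−ρ) = 0.08546/0.7077 = 0.1208

Final: 0.1208


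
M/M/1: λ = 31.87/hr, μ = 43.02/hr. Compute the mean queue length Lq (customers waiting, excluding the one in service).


ρ = 31.87/43.02 = 0.7408
Lq = ρ²/(1−ρ) = 0.5488/0.2592 = 2.1175

Final: 2.1175


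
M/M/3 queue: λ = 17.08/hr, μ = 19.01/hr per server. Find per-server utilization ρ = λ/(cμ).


ρ = λ/(cμ) = 17.08/(3·19.01) = 17.08/57.03 = 0.2995

Final: 0.2995


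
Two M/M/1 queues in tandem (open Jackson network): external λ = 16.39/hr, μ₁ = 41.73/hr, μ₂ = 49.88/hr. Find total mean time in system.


Each node sees arrival rate λ = 16.39/hr (tandem ⇒ throughput preserved).
W₁ = 1/(μ₁−λ) = 1/(41.73−16.39) = 0.03946 hr
W₂ = 1/(μ₂−λ) = 1/(49.88−16.39) = 0.02986 hr
W_total = W₁ + W₂ = 0.03946 + 0.02986 = 0.06932 hr

Final: 0.06932 hr


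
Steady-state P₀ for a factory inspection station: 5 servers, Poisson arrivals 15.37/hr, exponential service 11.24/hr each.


a = λ/μ = 15.37/11.24 = 1.3674; ρ = a/c = 0.2735
Σ_{k=0}^{4} a^k/k! (terms k=0..4) = 1.00000 + 1.36744 + 0.93494 + 0.42616 + 0.14569 = 3.87423
Tail: a^5/(5!(1−ρ)) = 4.78121/(120·0.7265) = 0.05484
P₀ = 1/(3.87423 + 0.05484) = 1/3.92907 = 0.254513

Final: 0.254513


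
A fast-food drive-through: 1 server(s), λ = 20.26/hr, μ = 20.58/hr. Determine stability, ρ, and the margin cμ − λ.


Total capacity cμ = 1·20.58 = 20.58/hr
ρ = λ/(cμ) = 20.26/20.58 = 0.9845
Stable ⇔ ρ < 1: YES
Spare capacity = cμ − λ = 20.58 − 20.26 = 0.32/hr

Final: ρ = 0.9845; stable; margin = 0.32/hr


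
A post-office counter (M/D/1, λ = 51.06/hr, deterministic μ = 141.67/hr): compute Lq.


ρ = 51.06/141.67 = 0.3604
M/D/1: Lq = ρ²/(2(1−ρ)) = 0.1299/(2·0.6396) = 0.10155

Final: 0.10155


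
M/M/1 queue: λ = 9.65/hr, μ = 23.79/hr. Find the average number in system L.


ρ = λ/μ = 9.65/23.79 = 0.4056
L = ρ/(1−ρ) = 0.4056/(1 − 0.4056) = 0.4056/0.5944 = 0.6825

Final: 0.6825


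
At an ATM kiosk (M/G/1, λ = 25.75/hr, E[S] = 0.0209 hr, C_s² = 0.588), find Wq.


ρ = λ·E[S] = 25.75·0.0209 = 0.5382
E[S²] = E[S]²(1+C_s²) = 0.0209²·(1+0.588) = 0.0006937
Wq = λ·E[S²]/(2(1−ρ)) = 25.75·0.0006937/(2·0.4618) = 0.01934 hr

Final: 0.01934 hr


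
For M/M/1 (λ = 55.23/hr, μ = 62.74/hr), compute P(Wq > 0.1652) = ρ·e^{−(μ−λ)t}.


ρ = 55.23/62.74 = 0.8803
P(Wq > t) = ρ·e^{−(μ−λ)t} = 0.8803·e^{−1.2407}
= 0.8803·0.289196 = 0.254579

Final: 0.254579


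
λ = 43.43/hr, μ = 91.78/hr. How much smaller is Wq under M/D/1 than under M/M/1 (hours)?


ρ = 43.43/91.78 = 0.4732
Wq(M/M/1) = ρ/(μ−λ) = 0.4732/48.35 = 0.009787 hr
Wq(M/D/1) = ρ/(2(μ−λ)) = 0.004893 hr
Savings = 0.009787 − 0.004893 = 0.004893 hr

Final: 0.004893 hr


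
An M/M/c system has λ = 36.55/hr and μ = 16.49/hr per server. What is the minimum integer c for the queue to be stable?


Stability requires cμ > λ ⇔ c > λ/μ.
λ/μ = 36.55/16.49 = 2.2165
Minimum integer c = ⌊2.2165⌋ + 1 = 3
Check: 3·16.49 = 49.47 > 36.55, while 2·16.49 = 32.98 ≤ 36.55

Final: 3 servers


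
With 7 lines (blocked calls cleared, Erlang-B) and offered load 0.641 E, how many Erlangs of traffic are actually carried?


B(7,0.641) = 0.000004647 (Erlang-B)
Carried load = a(1 − B) = 0.641·(1 − 0.000004647) = 0.641·0.999995 = 0.6410 E

Final: 0.6410 Erlangs


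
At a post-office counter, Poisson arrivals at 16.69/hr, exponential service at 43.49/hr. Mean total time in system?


W = 1/(μ−λ) = 1/(43.49 − 16.69) = 1/26.80 = 0.03731 hr

Final: 0.03731 hr


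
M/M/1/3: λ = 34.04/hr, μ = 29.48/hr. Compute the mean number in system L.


ρ = 34.04/29.48 = 1.1547
L = ρ[1 − (K+1)ρ^K + Kρ^(K+1)] / [(1−ρ)(1−ρ^(K+1))]
Numerator: 1.1547·(1 − 4·1.539523 + 3·1.777658) = 0.201933
Denominator: (-0.1547)·(-0.777658) = 0.120289
L = 0.201933/0.120289 = 1.6787

Final: 1.6787


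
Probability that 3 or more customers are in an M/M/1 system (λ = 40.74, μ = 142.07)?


ρ = 40.74/142.07 = 0.2868
P(N ≥ n) = ρ^n = 0.2868^3 = 0.023581

Final: 0.023581


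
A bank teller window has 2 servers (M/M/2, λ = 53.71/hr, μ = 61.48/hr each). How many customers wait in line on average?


a = λ/μ = 0.8736; ρ = a/2 = 0.4368
P₀ = 0.391974
Lq = P₀·a^c·ρ / (c!·(1−ρ)²) = 0.391974·0.76321·0.4368/(2·0.31718)
= 0.20599

Final: 0.20599


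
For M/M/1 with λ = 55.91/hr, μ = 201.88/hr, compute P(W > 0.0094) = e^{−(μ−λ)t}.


W ~ Exponential(μ−λ) for M/M/1.
μ − λ = 201.88 − 55.91 = 145.9700
P(W > t) = e^{−(μ−λ)t} = e^{−1.3721} = 0.253569

Final: 0.253569


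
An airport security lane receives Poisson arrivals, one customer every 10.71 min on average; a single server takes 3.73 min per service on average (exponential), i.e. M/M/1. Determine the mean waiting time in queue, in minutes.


λ = 60/10.71 = 5.6022 /hr
μ = 60/3.73 = 16.0858 /hr
ρ = λ/μ = 5.6022/16.0858 = 0.3483
Wq = ρ/(μ−λ) = 0.3483/(16.0858−5.6022) = 0.03322 hr
In minutes: 0.03322·60 = 1.993 min

Final: 1.993 min


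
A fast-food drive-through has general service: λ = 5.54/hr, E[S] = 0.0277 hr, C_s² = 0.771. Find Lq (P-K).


ρ = λ·E[S] = 5.54·0.0277 = 0.1535
Lq = ρ²(1+C_s²)/(2(1−ρ)) = 0.02355·(1+0.771)/(2·0.8465)
= 0.02355·1.7710/1.6931 = 0.02463

Final: 0.02463


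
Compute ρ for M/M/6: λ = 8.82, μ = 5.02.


ρ = λ/(cμ) = 8.82/(6·5.02) = 8.82/30.12 = 0.2928

Final: 0.2928


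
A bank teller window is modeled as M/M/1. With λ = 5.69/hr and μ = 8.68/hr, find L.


ρ = λ/μ = 5.69/8.68 = 0.6555
L = ρ/(1−ρ) = 0.6555/(1 − 0.6555) = 0.6555/0.3445 = 1.9030

Final: 1.9030


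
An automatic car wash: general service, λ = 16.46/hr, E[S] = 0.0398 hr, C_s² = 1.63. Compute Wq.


ρ = λ·E[S] = 16.46·0.0398 = 0.6551
E[S²] = E[S]²(1+C_s²) = 0.0398²·(1+1.63) = 0.004166
Wq = λ·E[S²]/(2(1−ρ)) = 16.46·0.004166/(2·0.3449) = 0.09941 hr

Final: 0.09941 hr


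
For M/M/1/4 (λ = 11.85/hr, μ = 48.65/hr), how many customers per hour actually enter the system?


ρ = 0.2436; P_K = (1−ρ)ρ^4/(1−ρ^5) = 0.002665
λ_eff = λ(1 − P_K) = 11.85·(1 − 0.002665) = 11.85·0.997335 = 11.8184 /hr

Final: 11.8184 /hr


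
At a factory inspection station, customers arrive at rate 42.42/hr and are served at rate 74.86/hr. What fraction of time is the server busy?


ρ = λ/μ = 42.42/74.86 = 0.5667

Final: 0.5667


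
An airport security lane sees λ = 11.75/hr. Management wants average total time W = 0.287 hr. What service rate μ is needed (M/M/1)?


W = 1/(μ−λ) ⇒ μ − λ = 1/W = 1/0.287 = 3.4843
μ = λ + 1/W = 11.75 + 3.4843 = 15.2343 per hr

Final: 15.2343 /hr


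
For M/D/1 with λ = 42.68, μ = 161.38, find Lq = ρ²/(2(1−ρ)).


ρ = 42.68/161.38 = 0.2645
M/D/1: Lq = ρ²/(2(1−ρ)) = 0.06994/(2·0.7355) = 0.04755

Final: 0.04755


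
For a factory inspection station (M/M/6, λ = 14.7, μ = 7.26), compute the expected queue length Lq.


a = λ/μ = 2.0248; ρ = a/6 = 0.3375
P₀ = 0.131811
Lq = P₀·a^c·ρ / (c!·(1−ρ)²) = 0.131811·68.91032·0.3375/(720·0.43895)
= 0.009699

Final: 0.009699


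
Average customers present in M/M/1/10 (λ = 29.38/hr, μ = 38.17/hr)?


ρ = 29.38/38.17 = 0.7697
L = ρ[1 − (K+1)ρ^K + Kρ^(K+1)] / [(1−ρ)(1−ρ^(K+1))]
Numerator: 0.7697·(1 − 11·0.072996 + 10·0.056186) = 0.584141
Denominator: (0.2303)·(0.943814) = 0.217347
L = 0.584141/0.217347 = 2.6876

Final: 2.6876


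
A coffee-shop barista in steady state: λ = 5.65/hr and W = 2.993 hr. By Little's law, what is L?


L = λW = 5.65·2.993 = 16.9105

Final: 16.9105


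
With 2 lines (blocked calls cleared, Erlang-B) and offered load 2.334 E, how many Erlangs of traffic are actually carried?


B(2,2.334) = 0.449633 (Erlang-B)
Carried load = a(1 − B) = 2.334·(1 − 0.449633) = 2.334·0.550367 = 1.2846 E

Final: 1.2846 Erlangs


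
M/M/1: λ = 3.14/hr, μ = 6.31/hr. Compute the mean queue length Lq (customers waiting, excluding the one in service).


ρ = 3.14/6.31 = 0.4976
Lq = ρ²/(1−ρ) = 0.2476/0.5024 = 0.4929

Final: 0.4929


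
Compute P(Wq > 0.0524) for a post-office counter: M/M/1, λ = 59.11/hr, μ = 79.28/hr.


ρ = 59.11/79.28 = 0.7456
P(Wq > t) = ρ·e^{−(μ−λ)t} = 0.7456·e^{−1.0569}
= 0.7456·0.347529 = 0.259112

Final: 0.259112


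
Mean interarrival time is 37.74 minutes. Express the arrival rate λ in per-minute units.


λ = 1/(interarrival time) in consistent units.
1 minute = 1 min, so λ = 1/37.74 = 0.02650 per minute

Final: 0.02650 /min


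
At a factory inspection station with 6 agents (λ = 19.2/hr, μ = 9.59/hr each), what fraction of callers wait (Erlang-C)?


a = λ/μ = 2.0021; ρ = a/6 = 0.3337
P₀ = 0.134852 (from M/M/c formula)
C(c,a) = [a^c/(c!(1−ρ))]·P₀ = [64.40146/(720·0.6663)]·0.134852
= 0.13424·0.134852 = 0.018103

Final: 0.018103


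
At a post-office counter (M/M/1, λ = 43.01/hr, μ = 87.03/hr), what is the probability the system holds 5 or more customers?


ρ = 43.01/87.03 = 0.4942
P(N ≥ n) = ρ^n = 0.4942^5 = 0.029478

Final: 0.029478


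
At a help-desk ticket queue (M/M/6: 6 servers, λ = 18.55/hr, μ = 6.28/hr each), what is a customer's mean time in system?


a = 2.9538; ρ = 0.4923; P₀ = 0.051349
Lq = P₀·a^c·ρ/(c!(1−ρ)²) = 0.09048
Wq = Lq/λ = 0.09048/18.55 = 0.004877 hr
W = Wq + 1/μ = 0.004877 + 0.15924 = 0.16411 hr

Final: 0.16411 hr


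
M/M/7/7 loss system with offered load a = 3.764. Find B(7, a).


B(c,a) = (a^c/c!) / Σ_{k=0}^{c} a^k/k!
a^7/7! = 2.123815
Σ terms (k=0..7): 1.00000 + 3.76400 + 7.08385 + 8.88787 + 8.36348 + 6.29603 + 3.94971 + 2.12382 = 41.468756
B = 2.123815/41.468756 = 0.051215

Final: 0.051215


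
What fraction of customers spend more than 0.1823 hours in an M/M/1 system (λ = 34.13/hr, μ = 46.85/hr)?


W ~ Exponential(μ−λ) for M/M/1.
μ − λ = 46.85 − 34.13 = 12.7200
P(W > t) = e^{−(μ−λ)t} = e^{−2.3189} = 0.098386

Final: 0.098386


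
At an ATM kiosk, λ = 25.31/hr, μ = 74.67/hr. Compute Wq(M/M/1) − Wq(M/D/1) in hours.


ρ = 25.31/74.67 = 0.3390
Wq(M/M/1) = ρ/(μ−λ) = 0.3390/49.36 = 0.006867 hr
Wq(M/D/1) = ρ/(2(μ−λ)) = 0.003434 hr
Savings = 0.006867 − 0.003434 = 0.003434 hr

Final: 0.003434 hr


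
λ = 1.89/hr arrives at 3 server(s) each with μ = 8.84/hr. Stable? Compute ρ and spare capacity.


Total capacity cμ = 3·8.84 = 26.52/hr
ρ = λ/(cμ) = 1.89/26.52 = 0.07127
Stable ⇔ ρ < 1: YES
Spare capacity = cμ − λ = 26.52 − 1.89 = 24.63/hr

Final: ρ = 0.07127; stable; margin = 24.63/hr


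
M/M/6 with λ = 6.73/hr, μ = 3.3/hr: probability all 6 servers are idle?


a = λ/μ = 6.73/3.3 = 2.0394; ρ = a/c = 0.3399
Σ_{k=0}^{5} a^k/k! (terms k=0..5) = 1.00000 + 2.03939 + 2.07956 + 1.41368 + 0.72076 + 0.29398 = 7.54739
Tail: a^6/(6!(1−ρ)) = 71.94602/(720·0.6601) = 0.15138
P₀ = 1/(7.54739 + 0.15138) = 1/7.69877 = 0.129891

Final: 0.129891


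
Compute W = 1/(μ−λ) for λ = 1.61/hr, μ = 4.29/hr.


W = 1/(μ−λ) = 1/(4.29 − 1.61) = 1/2.68 = 0.3731 hr

Final: 0.3731 hr


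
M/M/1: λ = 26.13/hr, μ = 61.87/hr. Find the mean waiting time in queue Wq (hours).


ρ = 26.13/61.87 = 0.4223
Wq = ρ/(μ−λ) = 0.4223/(61.87 − 26.13) = 0.4223/35.74 = 0.01182 hr

Final: 0.01182 hr


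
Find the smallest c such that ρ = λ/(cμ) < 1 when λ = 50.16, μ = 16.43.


Stability requires cμ > λ ⇔ c > λ/μ.
λ/μ = 50.16/16.43 = 3.0530
Minimum integer c = ⌊3.0530⌋ + 1 = 4
Check: 4·16.43 = 65.72 > 50.16, while 3·16.43 = 49.29 ≤ 50.16

Final: 4 servers


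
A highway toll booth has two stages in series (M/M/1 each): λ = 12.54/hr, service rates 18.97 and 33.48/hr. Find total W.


Each node sees arrival rate λ = 12.54/hr (tandem ⇒ throughput preserved).
W₁ = 1/(μ₁−λ) = 1/(18.97−12.54) = 0.15552 hr
W₂ = 1/(μ₂−λ) = 1/(33.48−12.54) = 0.04776 hr
W_total = W₁ + W₂ = 0.15552 + 0.04776 = 0.20328 hr

Final: 0.20328 hr


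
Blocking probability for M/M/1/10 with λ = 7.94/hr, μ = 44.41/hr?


ρ = λ/μ = 7.94/44.41 = 0.1788
P_K = (1−ρ)ρ^K/(1−ρ^(K+1)) = (0.8212·0.00000003337)/(1 − 0.000000005967)
= 0.00000002741/1.000000 = 0.00000002741

Final: 0.00000002741


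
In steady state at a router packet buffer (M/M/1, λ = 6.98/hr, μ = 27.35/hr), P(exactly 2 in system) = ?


ρ = 6.98/27.35 = 0.2552
P_n = (1−ρ)·ρ^n = (1 − 0.2552)·0.2552^2 = 0.7448·0.065132 = 0.048510

Final: 0.048510


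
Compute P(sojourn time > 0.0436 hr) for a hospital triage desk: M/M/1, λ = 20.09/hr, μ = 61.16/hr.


W ~ Exponential(μ−λ) for M/M/1.
μ − λ = 61.16 − 20.09 = 41.0700
P(W > t) = e^{−(μ−λ)t} = e^{−1.7907} = 0.166851

Final: 0.166851


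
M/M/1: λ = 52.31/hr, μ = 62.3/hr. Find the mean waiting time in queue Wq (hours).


ρ = 52.31/62.3 = 0.8396
Wq = ρ/(μ−λ) = 0.8396/(62.3 − 52.31) = 0.8396/9.99 = 0.08405 hr

Final: 0.08405 hr


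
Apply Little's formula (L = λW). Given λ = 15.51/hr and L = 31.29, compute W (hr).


W = L/λ = 31.29/15.51 = 2.0174 hr

Final: 2.0174 hr


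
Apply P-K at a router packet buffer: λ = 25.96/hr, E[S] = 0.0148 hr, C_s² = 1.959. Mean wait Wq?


ρ = λ·E[S] = 25.96·0.0148 = 0.3842
E[S²] = E[S]²(1+C_s²) = 0.0148²·(1+1.959) = 0.0006481
Wq = λ·E[S²]/(2(1−ρ)) = 25.96·0.0006481/(2·0.6158) = 0.01366 hr

Final: 0.01366 hr


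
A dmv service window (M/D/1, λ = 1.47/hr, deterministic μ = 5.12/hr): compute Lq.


ρ = 1.47/5.12 = 0.2871
M/D/1: Lq = ρ²/(2(1−ρ)) = 0.08243/(2·0.7129) = 0.05782

Final: 0.05782


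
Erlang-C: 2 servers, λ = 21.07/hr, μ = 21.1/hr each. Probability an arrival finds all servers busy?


a = λ/μ = 0.9986; ρ = a/2 = 0.4993
P₀ = 0.333966 (from M/M/c formula)
C(c,a) = [a^c/(c!(1−ρ))]·P₀ = [0.99716/(2·0.5007)]·0.333966
= 0.99574·0.333966 = 0.332544

Final: 0.332544


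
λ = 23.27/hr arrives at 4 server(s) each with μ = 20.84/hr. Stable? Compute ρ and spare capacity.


Total capacity cμ = 4·20.84 = 83.36/hr
ρ = λ/(cμ) = 23.27/83.36 = 0.2792
Stable ⇔ ρ < 1: YES
Spare capacity = cμ − λ = 83.36 − 23.27 = 60.09/hr

Final: ρ = 0.2792; stable; margin = 60.09/hr


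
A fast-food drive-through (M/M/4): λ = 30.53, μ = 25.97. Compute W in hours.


a = 1.1756; ρ = 0.2939; P₀ = 0.307685
Lq = P₀·a^c·ρ/(c!(1−ρ)²) = 0.01443
Wq = Lq/λ = 0.01443/30.53 = 0.0004728 hr
W = Wq + 1/μ = 0.0004728 + 0.03851 = 0.03898 hr

Final: 0.03898 hr


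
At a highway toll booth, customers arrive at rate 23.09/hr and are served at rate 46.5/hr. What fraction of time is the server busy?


ρ = λ/μ = 23.09/46.5 = 0.4966

Final: 0.4966


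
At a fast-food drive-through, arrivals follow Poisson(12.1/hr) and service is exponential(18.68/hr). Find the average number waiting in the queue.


ρ = 12.1/18.68 = 0.6478
Lq = ρ²/(1−ρ) = 0.4196/0.3522 = 1.1912

Final: 1.1912


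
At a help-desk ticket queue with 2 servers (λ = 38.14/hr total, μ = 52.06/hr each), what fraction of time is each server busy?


ρ = λ/(cμ) = 38.14/(2·52.06) = 38.14/104.12 = 0.3663

Final: 0.3663


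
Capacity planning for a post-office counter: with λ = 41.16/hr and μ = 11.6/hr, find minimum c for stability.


Stability requires cμ > λ ⇔ c > λ/μ.
λ/μ = 41.16/11.6 = 3.5483
Minimum integer c = ⌊3.5483⌋ + 1 = 4
Check: 4·11.6 = 46.40 > 41.16, while 3·11.6 = 34.80 ≤ 41.16

Final: 4 servers


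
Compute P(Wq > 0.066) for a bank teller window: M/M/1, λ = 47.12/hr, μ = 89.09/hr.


ρ = 47.12/89.09 = 0.5289
P(Wq > t) = ρ·e^{−(μ−λ)t} = 0.5289·e^{−2.7700}
= 0.5289·0.062661 = 0.033141

Final: 0.033141


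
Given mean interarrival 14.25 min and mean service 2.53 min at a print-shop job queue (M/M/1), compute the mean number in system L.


λ = 60/14.25 = 4.2105 /hr
μ = 60/2.53 = 23.7154 /hr
ρ = λ/μ = 4.2105/23.7154 = 0.1775
L = ρ/(1−ρ) = 0.1775/0.8225 = 0.2159

Final: 0.2159


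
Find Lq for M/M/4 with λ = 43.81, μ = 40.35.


a = λ/μ = 1.0857; ρ = a/4 = 0.2714
P₀ = 0.336930
Lq = P₀·a^c·ρ / (c!·(1−ρ)²) = 0.336930·1.38969·0.2714/(24·0.53080)
= 0.009977

Final: 0.009977


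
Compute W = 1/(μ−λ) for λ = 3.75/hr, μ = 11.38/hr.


W = 1/(μ−λ) = 1/(11.38 − 3.75) = 1/7.63 = 0.1311 hr

Final: 0.1311 hr


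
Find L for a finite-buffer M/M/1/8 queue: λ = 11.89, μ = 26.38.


ρ = 11.89/26.38 = 0.4507
L = ρ[1 − (K+1)ρ^K + Kρ^(K+1)] / [(1−ρ)(1−ρ^(K+1))]
Numerator: 0.4507·(1 − 9·0.001703 + 8·0.0007677) = 0.446579
Denominator: (0.5493)·(0.999232) = 0.548858
L = 0.446579/0.548858 = 0.8137

Final: 0.8137


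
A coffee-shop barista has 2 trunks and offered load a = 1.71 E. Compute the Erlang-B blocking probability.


B(c,a) = (a^c/c!) / Σ_{k=0}^{c} a^k/k!
a^2/2! = 1.462050
Σ terms (k=0..2): 1.00000 + 1.71000 + 1.46205 = 4.172050
B = 1.462050/4.172050 = 0.350439

Final: 0.350439


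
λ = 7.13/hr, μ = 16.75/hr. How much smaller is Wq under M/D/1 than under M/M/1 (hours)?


ρ = 7.13/16.75 = 0.4257
Wq(M/M/1) = ρ/(μ−λ) = 0.4257/9.62 = 0.04425 hr
Wq(M/D/1) = ρ/(2(μ−λ)) = 0.02212 hr
Savings = 0.04425 − 0.02212 = 0.02212 hr

Final: 0.02212 hr


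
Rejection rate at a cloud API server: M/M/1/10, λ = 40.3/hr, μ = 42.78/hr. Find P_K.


ρ = λ/μ = 40.3/42.78 = 0.9420
P_K = (1−ρ)ρ^K/(1−ρ^(K+1)) = (0.05797·0.550355)/(1 − 0.518450)
= 0.031905/0.481550 = 0.066254

Final: 0.066254


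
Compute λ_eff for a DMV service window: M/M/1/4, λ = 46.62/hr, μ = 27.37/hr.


ρ = 1.7033; P_K = (1−ρ)ρ^4/(1−ρ^5) = 0.443871
λ_eff = λ(1 − P_K) = 46.62·(1 − 0.443871) = 46.62·0.556129 = 25.9268 /hr

Final: 25.9268 /hr


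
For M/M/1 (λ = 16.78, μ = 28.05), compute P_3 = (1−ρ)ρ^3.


ρ = 16.78/28.05 = 0.5982
P_n = (1−ρ)·ρ^n = (1 − 0.5982)·0.5982^3 = 0.4018·0.214081 = 0.086014

Final: 0.086014


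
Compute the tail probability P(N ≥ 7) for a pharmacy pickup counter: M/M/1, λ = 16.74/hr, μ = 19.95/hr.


ρ = 16.74/19.95 = 0.8391
P(N ≥ n) = ρ^n = 0.8391^7 = 0.292879

Final: 0.292879


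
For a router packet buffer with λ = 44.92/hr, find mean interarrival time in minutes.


Mean interarrival time = 1/λ = 1/44.92 hour = 0.02226 hour
In minutes: 0.02226 × 60 = 1.3357 min

Final: 1.3357 min


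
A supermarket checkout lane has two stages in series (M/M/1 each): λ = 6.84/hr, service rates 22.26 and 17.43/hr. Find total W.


Each node sees arrival rate λ = 6.84/hr (tandem ⇒ throughput preserved).
W₁ = 1/(μ₁−λ) = 1/(22.26−6.84) = 0.06485 hr
W₂ = 1/(μ₂−λ) = 1/(17.43−6.84) = 0.09443 hr
W_total = W₁ + W₂ = 0.06485 + 0.09443 = 0.15928 hr

Final: 0.15928 hr


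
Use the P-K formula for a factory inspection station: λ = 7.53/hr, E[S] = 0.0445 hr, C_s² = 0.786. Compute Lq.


ρ = λ·E[S] = 7.53·0.0445 = 0.3351
Lq = ρ²(1+C_s²)/(2(1−ρ)) = 0.1123·(1+0.786)/(2·0.6649)
= 0.1123·1.7860/1.3298 = 0.15080

Final: 0.15080


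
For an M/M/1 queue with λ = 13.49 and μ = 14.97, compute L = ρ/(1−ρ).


ρ = λ/μ = 13.49/14.97 = 0.9011
L = ρ/(1−ρ) = 0.9011/(1 − 0.9011) = 0.9011/0.09886 = 9.1149

Final: 9.1149


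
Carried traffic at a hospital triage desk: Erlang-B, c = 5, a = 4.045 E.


B(5,4.045) = 0.203085 (Erlang-B)
Carried load = a(1 − B) = 4.045·(1 − 0.203085) = 4.045·0.796915 = 3.2235 E

Final: 3.2235 Erlangs


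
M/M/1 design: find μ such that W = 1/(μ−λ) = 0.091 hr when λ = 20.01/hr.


W = 1/(μ−λ) ⇒ μ − λ = 1/W = 1/0.091 = 10.9890
μ = λ + 1/W = 20.01 + 10.9890 = 30.9990 per hr

Final: 30.9990 /hr


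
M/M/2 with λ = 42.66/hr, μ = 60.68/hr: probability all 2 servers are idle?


a = λ/μ = 42.66/60.68 = 0.7030; ρ = a/c = 0.3515
Σ_{k=0}^{1} a^k/k! (terms k=0..1) = 1.00000 + 0.70303 = 1.70303
Tail: a^2/(2!(1−ρ)) = 0.49425/(2·0.6485) = 0.38108
P₀ = 1/(1.70303 + 0.38108) = 1/2.08412 = 0.479820

Final: 0.479820


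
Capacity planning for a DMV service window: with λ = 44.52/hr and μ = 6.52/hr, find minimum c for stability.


Stability requires cμ > λ ⇔ c > λ/μ.
λ/μ = 44.52/6.52 = 6.8282
Minimum integer c = ⌊6.8282⌋ + 1 = 7
Check: 7·6.52 = 45.64 > 44.52, while 6·6.52 = 39.12 ≤ 44.52

Final: 7 servers


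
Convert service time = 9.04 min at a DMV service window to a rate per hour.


μ = 1/(service time) in consistent units.
1 hour = 60 min, so μ = 60/9.04 = 6.6372 per hour

Final: 6.6372 /hr


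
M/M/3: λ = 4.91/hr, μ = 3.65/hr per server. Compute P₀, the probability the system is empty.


a = λ/μ = 4.91/3.65 = 1.3452; ρ = a/c = 0.4484
Σ_{k=0}^{2} a^k/k! (terms k=0..2) = 1.00000 + 1.34521 + 0.90479 = 3.24999
Tail: a^3/(3!(1−ρ)) = 2.43425/(6·0.5516) = 0.73552
P₀ = 1/(3.24999 + 0.73552) = 1/3.98551 = 0.250909

Final: 0.250909


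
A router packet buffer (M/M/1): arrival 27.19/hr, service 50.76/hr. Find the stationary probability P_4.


ρ = 27.19/50.76 = 0.5357
P_n = (1−ρ)·ρ^n = (1 − 0.5357)·0.5357^4 = 0.4643·0.082329 = 0.038229

Final: 0.038229


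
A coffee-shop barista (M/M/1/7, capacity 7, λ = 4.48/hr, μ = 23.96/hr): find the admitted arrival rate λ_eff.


ρ = 0.1870; P_K = (1−ρ)ρ^7/(1−ρ^8) = 0.000006496
λ_eff = λ(1 − P_K) = 4.48·(1 − 0.000006496) = 4.48·0.999994 = 4.4800 /hr

Final: 4.4800 /hr


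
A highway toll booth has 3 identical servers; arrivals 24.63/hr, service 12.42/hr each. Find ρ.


ρ = λ/(cμ) = 24.63/(3·12.42) = 24.63/37.26 = 0.6610

Final: 0.6610


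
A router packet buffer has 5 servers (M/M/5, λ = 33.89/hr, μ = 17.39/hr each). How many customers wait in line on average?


a = λ/μ = 1.9488; ρ = a/5 = 0.3898
P₀ = 0.141518
Lq = P₀·a^c·ρ / (c!·(1−ρ)²) = 0.141518·28.10994·0.3898/(120·0.37239)
= 0.03470

Final: 0.03470


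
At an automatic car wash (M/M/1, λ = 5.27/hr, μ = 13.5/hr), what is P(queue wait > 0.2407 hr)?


ρ = 5.27/13.5 = 0.3904
P(Wq > t) = ρ·e^{−(μ−λ)t} = 0.3904·e^{−1.9810}
= 0.3904·0.137937 = 0.053846

Final: 0.053846


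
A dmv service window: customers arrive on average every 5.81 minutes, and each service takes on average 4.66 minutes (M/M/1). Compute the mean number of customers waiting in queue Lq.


λ = 60/5.81 = 10.3270 /hr
μ = 60/4.66 = 12.8755 /hr
ρ = λ/μ = 10.3270/12.8755 = 0.8021
Lq = ρ²/(1−ρ) = 0.6433/0.1979 = 3.2501

Final: 3.2501


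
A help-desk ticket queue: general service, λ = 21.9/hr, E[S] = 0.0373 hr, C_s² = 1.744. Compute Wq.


ρ = λ·E[S] = 21.9·0.0373 = 0.8169
E[S²] = E[S]²(1+C_s²) = 0.0373²·(1+1.744) = 0.003818
Wq = λ·E[S²]/(2(1−ρ)) = 21.9·0.003818/(2·0.1831) = 0.22827 hr

Final: 0.22827 hr


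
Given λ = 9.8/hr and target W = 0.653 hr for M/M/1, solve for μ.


W = 1/(μ−λ) ⇒ μ − λ = 1/W = 1/0.653 = 1.5314
μ = λ + 1/W = 9.8 + 1.5314 = 11.3314 per hr

Final: 11.3314 /hr


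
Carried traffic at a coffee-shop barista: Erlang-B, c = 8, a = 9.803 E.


B(8,9.803) = 0.329007 (Erlang-B)
Carried load = a(1 − B) = 9.803·(1 − 0.329007) = 9.803·0.670993 = 6.5777 E

Final: 6.5777 Erlangs


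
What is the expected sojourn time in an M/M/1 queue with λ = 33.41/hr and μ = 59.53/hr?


W = 1/(μ−λ) = 1/(59.53 − 33.41) = 1/26.12 = 0.03828 hr

Final: 0.03828 hr


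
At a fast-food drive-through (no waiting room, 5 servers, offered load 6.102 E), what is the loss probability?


B(c,a) = (a^c/c!) / Σ_{k=0}^{c} a^k/k!
a^5/5! = 70.498483
Σ terms (k=0..5): 1.00000 + 6.10200 + 18.61720 + 37.86739 + 57.76670 + 70.49848 = 191.851775
B = 70.498483/191.851775 = 0.367463

Final: 0.367463


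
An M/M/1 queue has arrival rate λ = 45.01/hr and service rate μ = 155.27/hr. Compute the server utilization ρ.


ρ = λ/μ = 45.01/155.27 = 0.2899

Final: 0.2899


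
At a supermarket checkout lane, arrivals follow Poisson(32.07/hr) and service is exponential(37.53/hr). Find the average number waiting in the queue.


ρ = 32.07/37.53 = 0.8545
Lq = ρ²/(1−ρ) = 0.7302/0.1455 = 5.0191

Final: 5.0191


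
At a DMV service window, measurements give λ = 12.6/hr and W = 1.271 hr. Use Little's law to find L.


L = λW = 12.6·1.271 = 16.0146

Final: 16.0146


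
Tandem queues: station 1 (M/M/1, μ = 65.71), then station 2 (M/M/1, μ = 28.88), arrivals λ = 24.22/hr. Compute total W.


Each node sees arrival rate λ = 24.22/hr (tandem ⇒ throughput preserved).
W₁ = 1/(μ₁−λ) = 1/(65.71−24.22) = 0.02410 hr
W₂ = 1/(μ₂−λ) = 1/(28.88−24.22) = 0.21459 hr
W_total = W₁ + W₂ = 0.02410 + 0.21459 = 0.23869 hr

Final: 0.23869 hr


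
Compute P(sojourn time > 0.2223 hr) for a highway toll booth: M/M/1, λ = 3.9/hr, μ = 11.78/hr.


W ~ Exponential(μ−λ) for M/M/1.
μ − λ = 11.78 − 3.9 = 7.8800
P(W > t) = e^{−(μ−λ)t} = e^{−1.7517} = 0.173475

Final: 0.173475


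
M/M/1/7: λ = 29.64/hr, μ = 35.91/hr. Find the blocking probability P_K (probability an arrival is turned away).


ρ = λ/μ = 29.64/35.91 = 0.8254
P_K = (1−ρ)ρ^K/(1−ρ^(K+1)) = (0.1746·0.260999)/(1 − 0.215428)
= 0.045571/0.784572 = 0.058084

Final: 0.058084


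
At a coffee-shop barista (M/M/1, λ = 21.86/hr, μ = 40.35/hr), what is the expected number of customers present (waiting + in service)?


ρ = λ/μ = 21.86/40.35 = 0.5418
L = ρ/(1−ρ) = 0.5418/(1 − 0.5418) = 0.5418/0.4582 = 1.1823

Final: 1.1823


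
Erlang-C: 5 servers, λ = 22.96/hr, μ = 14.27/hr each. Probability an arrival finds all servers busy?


a = λ/μ = 1.6090; ρ = a/5 = 0.3218
P₀ = 0.199628 (from M/M/c formula)
C(c,a) = [a^c/(c!(1−ρ))]·P₀ = [10.78300/(120·0.6782)]·0.199628
= 0.13249·0.199628 = 0.026450

Final: 0.026450


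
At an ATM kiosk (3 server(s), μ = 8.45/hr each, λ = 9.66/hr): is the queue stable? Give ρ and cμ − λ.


Total capacity cμ = 3·8.45 = 25.35/hr
ρ = λ/(cμ) = 9.66/25.35 = 0.3811
Stable ⇔ ρ < 1: YES
Spare capacity = cμ − λ = 25.35 − 9.66 = 15.69/hr

Final: ρ = 0.3811; stable; margin = 15.69/hr


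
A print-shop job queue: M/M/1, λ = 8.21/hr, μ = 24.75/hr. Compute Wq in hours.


ρ = 8.21/24.75 = 0.3317
Wq = ρ/(μ−λ) = 0.3317/(24.75 − 8.21) = 0.3317/16.54 = 0.02006 hr

Final: 0.02006 hr


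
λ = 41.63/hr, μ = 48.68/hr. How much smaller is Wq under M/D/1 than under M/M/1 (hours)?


ρ = 41.63/48.68 = 0.8552
Wq(M/M/1) = ρ/(μ−λ) = 0.8552/7.05 = 0.12130 hr
Wq(M/D/1) = ρ/(2(μ−λ)) = 0.06065 hr
Savings = 0.12130 − 0.06065 = 0.06065 hr

Final: 0.06065 hr


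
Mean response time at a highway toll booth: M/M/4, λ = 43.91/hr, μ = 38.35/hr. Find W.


a = 1.1450; ρ = 0.2862; P₀ = 0.317362
Lq = P₀·a^c·ρ/(c!(1−ρ)²) = 0.01277
Wq = Lq/λ = 0.01277/43.91 = 0.0002908 hr
W = Wq + 1/μ = 0.0002908 + 0.02608 = 0.02637 hr

Final: 0.02637 hr


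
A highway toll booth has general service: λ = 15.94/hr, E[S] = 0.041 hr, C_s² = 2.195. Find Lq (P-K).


ρ = λ·E[S] = 15.94·0.041 = 0.6535
Lq = ρ²(1+C_s²)/(2(1−ρ)) = 0.4271·(1+2.195)/(2·0.3465)
= 0.4271·3.1950/0.6929 = 1.96939

Final: 1.96939


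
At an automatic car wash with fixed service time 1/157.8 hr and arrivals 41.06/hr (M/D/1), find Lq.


ρ = 41.06/157.8 = 0.2602
M/D/1: Lq = ρ²/(2(1−ρ)) = 0.06771/(2·0.7398) = 0.04576

Final: 0.04576


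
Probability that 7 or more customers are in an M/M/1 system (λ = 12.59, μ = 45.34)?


ρ = 12.59/45.34 = 0.2777
P(N ≥ n) = ρ^n = 0.2777^7 = 0.0001273

Final: 0.0001273


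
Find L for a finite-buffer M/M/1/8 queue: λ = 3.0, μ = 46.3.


ρ = 3.0/46.3 = 0.06479
L = ρ[1 − (K+1)ρ^K + Kρ^(K+1)] / [(1−ρ)(1−ρ^(K+1))]
Numerator: 0.06479·(1 − 9·3.107e-10 + 8·2.013e-11) = 0.064795
Denominator: (0.9352)·(1.000000) = 0.935205
L = 0.064795/0.935205 = 0.06928

Final: 0.06928


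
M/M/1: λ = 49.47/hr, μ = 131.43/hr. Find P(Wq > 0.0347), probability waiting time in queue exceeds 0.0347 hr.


ρ = 49.47/131.43 = 0.3764
P(Wq > t) = ρ·e^{−(μ−λ)t} = 0.3764·e^{−2.8440}
= 0.3764·0.058192 = 0.021903

Final: 0.021903


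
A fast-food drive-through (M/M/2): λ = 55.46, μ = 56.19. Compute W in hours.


a = 0.9870; ρ = 0.4935; P₀ = 0.339133
Lq = P₀·a^c·ρ/(c!(1−ρ)²) = 0.31778
Wq = Lq/λ = 0.31778/55.46 = 0.005730 hr
W = Wq + 1/μ = 0.005730 + 0.01780 = 0.02353 hr

Final: 0.02353 hr


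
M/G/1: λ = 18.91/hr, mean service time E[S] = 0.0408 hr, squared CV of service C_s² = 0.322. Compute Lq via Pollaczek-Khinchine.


ρ = λ·E[S] = 18.91·0.0408 = 0.7715
Lq = ρ²(1+C_s²)/(2(1−ρ)) = 0.5953·(1+0.322)/(2·0.2285)
= 0.5953·1.3220/0.4569 = 1.72215

Final: 1.72215


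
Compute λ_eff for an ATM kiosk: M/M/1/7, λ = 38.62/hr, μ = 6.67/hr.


ρ = 5.7901; P_K = (1−ρ)ρ^7/(1−ρ^8) = 0.827292
λ_eff = λ(1 − P_K) = 38.62·(1 − 0.827292) = 38.62·0.172708 = 6.6700 /hr

Final: 6.6700 /hr


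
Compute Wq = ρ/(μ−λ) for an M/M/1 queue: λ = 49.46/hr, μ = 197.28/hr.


ρ = 49.46/197.28 = 0.2507
Wq = ρ/(μ−λ) = 0.2507/(197.28 − 49.46) = 0.2507/147.82 = 0.001696 hr

Final: 0.001696 hr


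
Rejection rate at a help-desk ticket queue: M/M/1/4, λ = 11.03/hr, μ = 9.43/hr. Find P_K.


ρ = λ/μ = 11.03/9.43 = 1.1697
P_K = (1−ρ)ρ^K/(1−ρ^(K+1)) = (-0.1697·1.871782)/(1 − 2.189370)
= -0.317588/-1.189370 = 0.267022

Final: 0.267022


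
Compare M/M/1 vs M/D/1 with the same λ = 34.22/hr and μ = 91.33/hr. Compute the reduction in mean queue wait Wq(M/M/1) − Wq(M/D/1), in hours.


ρ = 34.22/91.33 = 0.3747
Wq(M/M/1) = ρ/(μ−λ) = 0.3747/57.11 = 0.006561 hr
Wq(M/D/1) = ρ/(2(μ−λ)) = 0.003280 hr
Savings = 0.006561 − 0.003280 = 0.003280 hr

Final: 0.003280 hr


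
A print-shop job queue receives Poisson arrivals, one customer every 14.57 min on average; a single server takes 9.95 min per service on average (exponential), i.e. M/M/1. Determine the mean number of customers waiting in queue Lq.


λ = 60/14.57 = 4.1181 /hr
μ = 60/9.95 = 6.0302 /hr
ρ = λ/μ = 4.1181/6.0302 = 0.6829
Lq = ρ²/(1−ρ) = 0.4664/0.3171 = 1.4708

Final: 1.4708


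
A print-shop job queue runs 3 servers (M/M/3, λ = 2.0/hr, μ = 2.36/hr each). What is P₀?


a = λ/μ = 2.0/2.36 = 0.8475; ρ = a/c = 0.2825
Σ_{k=0}^{2} a^k/k! (terms k=0..2) = 1.00000 + 0.84746 + 0.35909 = 2.20655
Tail: a^3/(3!(1−ρ)) = 0.60863/(6·0.7175) = 0.14137
P₀ = 1/(2.20655 + 0.14137) = 1/2.34792 = 0.425908

Final: 0.425908


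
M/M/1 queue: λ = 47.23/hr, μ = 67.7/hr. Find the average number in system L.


ρ = λ/μ = 47.23/67.7 = 0.6976
L = ρ/(1−ρ) = 0.6976/(1 − 0.6976) = 0.6976/0.3024 = 2.3073

Final: 2.3073


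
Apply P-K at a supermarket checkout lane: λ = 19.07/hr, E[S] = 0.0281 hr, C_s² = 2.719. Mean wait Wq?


ρ = λ·E[S] = 19.07·0.0281 = 0.5359
E[S²] = E[S]²(1+C_s²) = 0.0281²·(1+2.719) = 0.002937
Wq = λ·E[S²]/(2(1−ρ)) = 19.07·0.002937/(2·0.4641) = 0.06033 hr

Final: 0.06033 hr


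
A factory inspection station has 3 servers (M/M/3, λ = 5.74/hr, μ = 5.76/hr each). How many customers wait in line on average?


a = λ/μ = 0.9965; ρ = a/3 = 0.3322
P₀ = 0.364958
Lq = P₀·a^c·ρ / (c!·(1−ρ)²) = 0.364958·0.98962·0.3322/(6·0.44599)
= 0.04483

Final: 0.04483


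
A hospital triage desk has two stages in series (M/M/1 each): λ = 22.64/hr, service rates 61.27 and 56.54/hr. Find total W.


Each node sees arrival rate λ = 22.64/hr (tandem ⇒ throughput preserved).
W₁ = 1/(μ₁−λ) = 1/(61.27−22.64) = 0.02589 hr
W₂ = 1/(μ₂−λ) = 1/(56.54−22.64) = 0.02950 hr
W_total = W₁ + W₂ = 0.02589 + 0.02950 = 0.05539 hr

Final: 0.05539 hr


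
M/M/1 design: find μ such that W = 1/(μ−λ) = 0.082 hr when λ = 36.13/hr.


W = 1/(μ−λ) ⇒ μ − λ = 1/W = 1/0.082 = 12.1951
μ = λ + 1/W = 36.13 + 12.1951 = 48.3251 per hr

Final: 48.3251 /hr


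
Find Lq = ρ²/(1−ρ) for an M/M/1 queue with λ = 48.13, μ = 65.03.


ρ = 48.13/65.03 = 0.7401
Lq = ρ²/(1−ρ) = 0.5478/0.2599 = 2.1078

Final: 2.1078


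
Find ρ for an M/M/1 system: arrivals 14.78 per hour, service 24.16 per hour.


ρ = λ/μ = 14.78/24.16 = 0.6118

Final: 0.6118


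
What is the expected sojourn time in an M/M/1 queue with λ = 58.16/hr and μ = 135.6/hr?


W = 1/(μ−λ) = 1/(135.6 − 58.16) = 1/77.44 = 0.01291 hr

Final: 0.01291 hr


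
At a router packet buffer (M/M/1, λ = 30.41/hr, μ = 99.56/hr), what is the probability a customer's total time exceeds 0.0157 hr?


W ~ Exponential(μ−λ) for M/M/1.
μ − λ = 99.56 − 30.41 = 69.1500
P(W > t) = e^{−(μ−λ)t} = e^{−1.0857} = 0.337681

Final: 0.337681


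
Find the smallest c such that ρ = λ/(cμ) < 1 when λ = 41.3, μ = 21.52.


Stability requires cμ > λ ⇔ c > λ/μ.
λ/μ = 41.3/21.52 = 1.9191
Minimum integer c = ⌊1.9191⌋ + 1 = 2
Check: 2·21.52 = 43.04 > 41.3, while 1·21.52 = 21.52 ≤ 41.3

Final: 2 servers


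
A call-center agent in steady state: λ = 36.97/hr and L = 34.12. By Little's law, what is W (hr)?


W = L/λ = 34.12/36.97 = 0.9229 hr

Final: 0.9229 hr


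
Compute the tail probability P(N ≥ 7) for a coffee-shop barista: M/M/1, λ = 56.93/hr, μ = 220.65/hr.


ρ = 56.93/220.65 = 0.2580
P(N ≥ n) = ρ^n = 0.2580^7 = 0.00007611

Final: 0.00007611


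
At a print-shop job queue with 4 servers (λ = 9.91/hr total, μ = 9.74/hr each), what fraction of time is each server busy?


ρ = λ/(cμ) = 9.91/(4·9.74) = 9.91/38.96 = 0.2544

Final: 0.2544


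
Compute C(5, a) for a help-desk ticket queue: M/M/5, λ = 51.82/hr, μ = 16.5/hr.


a = λ/μ = 3.1406; ρ = a/5 = 0.6281
P₀ = 0.039784 (from M/M/c formula)
C(c,a) = [a^c/(c!(1−ρ))]·P₀ = [305.53947/(120·0.3719)]·0.039784
= 6.84675·0.039784 = 0.272393

Final: 0.272393


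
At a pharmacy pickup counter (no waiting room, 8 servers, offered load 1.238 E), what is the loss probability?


B(c,a) = (a^c/c!) / Σ_{k=0}^{c} a^k/k!
a^8/8! = 0.0001368
Σ terms (k=0..8): 1.00000 + 1.23800 + 0.76632 + 0.31624 + 0.09787 + 0.02423 + 0.005000 + 0.0008843 + 0.0001368 = 3.448688
B = 0.0001368/3.448688 = 0.00003968

Final: 0.00003968


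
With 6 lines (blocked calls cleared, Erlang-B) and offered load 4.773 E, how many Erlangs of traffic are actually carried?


B(6,4.773) = 0.174742 (Erlang-B)
Carried load = a(1 − B) = 4.773·(1 − 0.174742) = 4.773·0.825258 = 3.9390 E

Final: 3.9390 Erlangs


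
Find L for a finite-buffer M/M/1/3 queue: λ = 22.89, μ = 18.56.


ρ = 22.89/18.56 = 1.2333
L = ρ[1 − (K+1)ρ^K + Kρ^(K+1)] / [(1−ρ)(1−ρ^(K+1))]
Numerator: 1.2333·(1 − 4·1.875873 + 3·2.313509) = 0.538995
Denominator: (-0.2333)·(-1.313509) = 0.306438
L = 0.538995/0.306438 = 1.7589

Final: 1.7589


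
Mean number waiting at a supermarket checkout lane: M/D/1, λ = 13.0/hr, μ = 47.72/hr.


ρ = 13.0/47.72 = 0.2724
M/D/1: Lq = ρ²/(2(1−ρ)) = 0.07421/(2·0.7276) = 0.05100

Final: 0.05100


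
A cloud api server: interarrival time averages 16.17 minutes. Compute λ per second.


λ = 1/(interarrival time) in consistent units.
1 second = 0.0166667 min, so λ = 0.0166667/16.17 = 0.001031 per second

Final: 0.001031 /sec


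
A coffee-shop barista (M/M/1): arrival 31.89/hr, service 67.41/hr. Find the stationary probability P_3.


ρ = 31.89/67.41 = 0.4731
P_n = (1−ρ)·ρ^n = (1 − 0.4731)·0.4731^3 = 0.5269·0.105874 = 0.055788

Final: 0.055788


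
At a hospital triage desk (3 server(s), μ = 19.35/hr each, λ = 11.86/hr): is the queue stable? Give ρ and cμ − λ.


Total capacity cμ = 3·19.35 = 58.05/hr
ρ = λ/(cμ) = 11.86/58.05 = 0.2043
Stable ⇔ ρ < 1: YES
Spare capacity = cμ − λ = 58.05 − 11.86 = 46.19/hr

Final: ρ = 0.2043; stable; margin = 46.19/hr


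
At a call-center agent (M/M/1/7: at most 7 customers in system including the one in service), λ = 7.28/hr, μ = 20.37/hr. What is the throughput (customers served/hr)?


ρ = 0.3574; P_K = (1−ρ)ρ^7/(1−ρ^8) = 0.0004787
λ_eff = λ(1 − P_K) = 7.28·(1 − 0.0004787) = 7.28·0.999521 = 7.2765 /hr

Final: 7.2765 /hr


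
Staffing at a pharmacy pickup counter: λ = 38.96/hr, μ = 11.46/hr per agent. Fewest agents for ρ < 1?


Stability requires cμ > λ ⇔ c > λ/μ.
λ/μ = 38.96/11.46 = 3.3997
Minimum integer c = ⌊3.3997⌋ + 1 = 4
Check: 4·11.46 = 45.84 > 38.96, while 3·11.46 = 34.38 ≤ 38.96

Final: 4 servers
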